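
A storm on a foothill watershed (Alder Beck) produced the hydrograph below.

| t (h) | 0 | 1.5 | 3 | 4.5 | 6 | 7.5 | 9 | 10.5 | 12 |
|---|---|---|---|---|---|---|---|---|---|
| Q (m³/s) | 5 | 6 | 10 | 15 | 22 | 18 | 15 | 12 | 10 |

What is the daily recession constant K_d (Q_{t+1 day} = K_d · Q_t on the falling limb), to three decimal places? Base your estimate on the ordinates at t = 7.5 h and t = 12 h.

Between t = 7.5 h and t = 12 h the flow falls from 18 to 10 m³/s over 3×1.5 h = 4.5 h.
Per-interval ratio K = (10/18)^(1/3) = 0.8221; K_d = K^(24/1.5) = 0.044.

K_d ≈ 0.044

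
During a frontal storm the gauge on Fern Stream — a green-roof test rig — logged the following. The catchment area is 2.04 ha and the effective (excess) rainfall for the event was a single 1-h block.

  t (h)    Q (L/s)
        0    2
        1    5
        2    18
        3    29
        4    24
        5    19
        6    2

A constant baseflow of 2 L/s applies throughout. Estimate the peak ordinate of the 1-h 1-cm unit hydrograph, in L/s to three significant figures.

Direct runoff: 0.0, 3.0, 16.0, 27.0, 22.0, 17.0, 0.0 L/s; ΣQ_DR = 85.00 L/s, peak = 27.0 L/s.
Runoff depth d = ΣQ_DR·Δt / A = 85.00 × 3600 / (2.04 ha) = 15.00 mm.
The 1-cm UH is the DRH scaled by (10 mm)/d, so U_p = 27.0 × 10/15.00 = 18.0 L/s.

U_p ≈ 18.0 L/s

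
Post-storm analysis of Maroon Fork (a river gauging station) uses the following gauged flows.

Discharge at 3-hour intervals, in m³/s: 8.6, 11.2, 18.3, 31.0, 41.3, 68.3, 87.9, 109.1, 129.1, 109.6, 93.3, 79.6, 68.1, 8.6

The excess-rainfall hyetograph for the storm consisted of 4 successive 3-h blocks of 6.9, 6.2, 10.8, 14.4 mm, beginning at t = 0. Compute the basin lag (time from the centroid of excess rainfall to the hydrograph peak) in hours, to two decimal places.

t_L ≈ 16.94 h

Centroid of excess rainfall: t_c = Σ P_i·t̄_i / ΣP_i = 7.0614 h (block centres at 1.5, 4.5, 7.5, 10.5 h).
Hydrograph peak occurs at t = 24 h, so basin lag t_L = 24 − 7.0614 = 16.94 h.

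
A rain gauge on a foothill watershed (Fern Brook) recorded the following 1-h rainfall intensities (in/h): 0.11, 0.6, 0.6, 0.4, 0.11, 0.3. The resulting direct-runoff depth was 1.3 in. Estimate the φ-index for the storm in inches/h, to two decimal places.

φ ≈ 0.15 in/h

Only the 4 blocks with intensity above φ contribute runoff: 0.6, 0.6, 0.4, 0.3 in/h.
Σ(I−φ)·Δt = d  ⇒  (0.6+0.6+0.4+0.3 − 4φ)·1 = 1.3
φ = (1.900 − 1.3/1) / 4 = 0.15 in/h.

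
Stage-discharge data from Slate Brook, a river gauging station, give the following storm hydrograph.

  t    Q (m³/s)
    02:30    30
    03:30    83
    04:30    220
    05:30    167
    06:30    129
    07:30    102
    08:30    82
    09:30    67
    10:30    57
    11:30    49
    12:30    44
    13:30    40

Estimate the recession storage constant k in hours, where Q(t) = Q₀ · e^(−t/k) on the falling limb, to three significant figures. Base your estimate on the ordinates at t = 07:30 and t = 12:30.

k ≈ 5.95 h

On the falling limb, Q drops from 102 to 44 m³/s between t = 07:30 and t = 12:30 (Δt = 5 h).
k = −Δt / ln(Q₂/Q₁) = −5 / ln(44/102) = 5.95 h.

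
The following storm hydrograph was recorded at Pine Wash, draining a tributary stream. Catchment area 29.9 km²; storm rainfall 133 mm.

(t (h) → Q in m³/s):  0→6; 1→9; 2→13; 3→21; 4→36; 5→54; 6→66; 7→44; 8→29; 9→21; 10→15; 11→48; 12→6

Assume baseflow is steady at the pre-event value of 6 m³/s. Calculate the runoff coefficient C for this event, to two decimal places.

ΣQ_DR = 290.0 m³/s; V = ΣQ_DR·Δt = 1.044 × 10^6 m³.
Runoff depth d = V / A = 34.92 mm.
C = d / P = 34.92 / 133 = 0.26.

C ≈ 0.26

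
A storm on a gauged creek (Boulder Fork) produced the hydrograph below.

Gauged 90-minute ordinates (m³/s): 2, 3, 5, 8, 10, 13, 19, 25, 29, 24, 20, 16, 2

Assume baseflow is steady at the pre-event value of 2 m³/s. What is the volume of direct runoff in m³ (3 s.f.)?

V ≈ 8.10 × 10^5 m³

Direct-runoff ordinates (Q − Q_b): 0.0, 1.0, 3.0, 6.0, 8.0, 11.0, 17.0, 23.0, 27.0, 22.0, 18.0, 14.0, 0.0 m³/s.
ΣQ_DR = 150.0 m³/s.
With Δt = 1.5 h = 5400 s, V = ΣQ_DR · Δt = 150.0 × 5400 = 8.10 × 10^5 m³.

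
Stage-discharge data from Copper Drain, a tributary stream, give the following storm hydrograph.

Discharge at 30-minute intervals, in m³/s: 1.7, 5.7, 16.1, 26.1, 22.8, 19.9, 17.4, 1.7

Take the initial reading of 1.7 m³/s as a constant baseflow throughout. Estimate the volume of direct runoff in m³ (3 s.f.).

V ≈ 1.76 × 10^5 m³

Direct-runoff ordinates (Q − Q_b): 0.0, 4.0, 14.4, 24.4, 21.1, 18.2, 15.7, 0.0 m³/s.
ΣQ_DR = 97.80 m³/s.
With Δt = 0.5 h = 1800 s, V = ΣQ_DR · Δt = 97.80 × 1800 = 1.76 × 10^5 m³.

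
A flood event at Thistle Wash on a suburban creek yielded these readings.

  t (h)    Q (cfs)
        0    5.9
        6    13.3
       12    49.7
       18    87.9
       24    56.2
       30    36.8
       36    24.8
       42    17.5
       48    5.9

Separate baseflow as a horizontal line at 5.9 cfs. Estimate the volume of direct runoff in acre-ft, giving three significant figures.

Direct-runoff ordinates (Q − Q_b): 0.0, 7.4, 43.8, 82.0, 50.3, 30.9, 18.9, 11.6, 0.0 cfs.
ΣQ_DR = 244.9 cfs.
With Δt = 6 h = 21600 s, V = ΣQ_DR · Δt = 244.9 × 21600 = 5.29 × 10^6 ft³ = 121 acre-ft.

V ≈ 121 acre-ft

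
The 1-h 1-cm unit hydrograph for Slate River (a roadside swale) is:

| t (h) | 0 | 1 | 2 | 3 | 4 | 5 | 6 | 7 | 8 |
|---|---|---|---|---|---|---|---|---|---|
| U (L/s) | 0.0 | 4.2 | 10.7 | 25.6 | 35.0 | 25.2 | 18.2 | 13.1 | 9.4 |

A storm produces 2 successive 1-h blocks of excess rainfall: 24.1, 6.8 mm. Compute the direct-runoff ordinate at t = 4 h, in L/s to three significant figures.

By discrete convolution, Q_j = Σ (P_i / 10 mm) · U_{j−i}.
At t = 4 h (j=4): Q = (24.1/10)·35.0 + (6.8/10)·25.6 = 102 L/s.

Q ≈ 102 L/s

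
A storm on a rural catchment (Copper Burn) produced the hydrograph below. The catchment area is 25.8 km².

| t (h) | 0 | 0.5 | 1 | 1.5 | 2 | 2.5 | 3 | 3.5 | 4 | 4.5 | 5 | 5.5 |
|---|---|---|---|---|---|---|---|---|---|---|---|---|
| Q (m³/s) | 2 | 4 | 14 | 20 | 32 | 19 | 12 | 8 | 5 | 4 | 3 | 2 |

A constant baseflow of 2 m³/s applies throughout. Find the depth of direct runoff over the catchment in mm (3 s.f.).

d ≈ 7.05 mm

Direct runoff: 0.0, 2.0, 12.0, 18.0, 30.0, 17.0, 10.0, 6.0, 3.0, 2.0, 1.0, 0.0 m³/s; ΣQ_DR = 101.0 m³/s.
V = ΣQ_DR · Δt = 101.0 × 1800 s = 1.818 × 10^5 m³.
Over A = 25.8 km², depth = V / A = 7.05 mm.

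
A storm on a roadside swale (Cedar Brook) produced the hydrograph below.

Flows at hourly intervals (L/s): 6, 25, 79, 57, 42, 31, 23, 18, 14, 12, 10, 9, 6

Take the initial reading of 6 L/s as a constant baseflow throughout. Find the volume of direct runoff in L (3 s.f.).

V ≈ 9.14 × 10^5 L

Direct-runoff ordinates (Q − Q_b): 0.0, 19.0, 73.0, 51.0, 36.0, 25.0, 17.0, 12.0, 8.0, 6.0, 4.0, 3.0, 0.0 L/s.
ΣQ_DR = 254.0 L/s.
With Δt = 1 h = 3600 s, V = ΣQ_DR · Δt = 254.0 × 3600 = 9.14 × 10^5 L.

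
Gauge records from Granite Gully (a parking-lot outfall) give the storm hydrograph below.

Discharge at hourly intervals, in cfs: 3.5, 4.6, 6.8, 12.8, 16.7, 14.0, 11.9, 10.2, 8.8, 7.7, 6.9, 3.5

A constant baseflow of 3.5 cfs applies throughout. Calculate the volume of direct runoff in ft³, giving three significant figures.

V ≈ 2.35 × 10^5 ft³

Direct-runoff ordinates (Q − Q_b): 0.0, 1.1, 3.3, 9.3, 13.2, 10.5, 8.4, 6.7, 5.3, 4.2, 3.4, 0.0 cfs.
ΣQ_DR = 65.40 cfs.
With Δt = 1 h = 3600 s, V = ΣQ_DR · Δt = 65.40 × 3600 = 2.35 × 10^5 ft³.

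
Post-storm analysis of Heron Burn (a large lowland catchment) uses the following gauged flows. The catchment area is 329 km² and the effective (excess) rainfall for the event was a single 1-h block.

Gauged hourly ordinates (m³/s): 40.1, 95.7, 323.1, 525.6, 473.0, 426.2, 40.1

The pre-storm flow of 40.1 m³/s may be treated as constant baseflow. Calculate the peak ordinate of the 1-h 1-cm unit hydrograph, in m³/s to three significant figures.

Direct runoff: 0.0, 55.6, 283.0, 485.5, 432.9, 386.1, 0.0 m³/s; ΣQ_DR = 1643 m³/s, peak = 485.5 m³/s.
Runoff depth d = ΣQ_DR·Δt / A = 1643 × 3600 / (329 km²) = 17.98 mm.
The 1-cm UH is the DRH scaled by (10 mm)/d, so U_p = 485.5 × 10/17.98 = 270 m³/s.

U_p ≈ 270 m³/s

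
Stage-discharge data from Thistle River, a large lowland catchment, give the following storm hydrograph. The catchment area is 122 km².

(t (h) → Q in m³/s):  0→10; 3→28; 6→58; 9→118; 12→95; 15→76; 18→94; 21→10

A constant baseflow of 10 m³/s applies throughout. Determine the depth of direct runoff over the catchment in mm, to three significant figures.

d ≈ 36.2 mm

Direct runoff: 0.0, 18.0, 48.0, 108.0, 85.0, 66.0, 84.0, 0.0 m³/s; ΣQ_DR = 409.0 m³/s.
V = ΣQ_DR · Δt = 409.0 × 10800 s = 4.417 × 10^6 m³.
Over A = 122 km², depth = V / A = 36.2 mm.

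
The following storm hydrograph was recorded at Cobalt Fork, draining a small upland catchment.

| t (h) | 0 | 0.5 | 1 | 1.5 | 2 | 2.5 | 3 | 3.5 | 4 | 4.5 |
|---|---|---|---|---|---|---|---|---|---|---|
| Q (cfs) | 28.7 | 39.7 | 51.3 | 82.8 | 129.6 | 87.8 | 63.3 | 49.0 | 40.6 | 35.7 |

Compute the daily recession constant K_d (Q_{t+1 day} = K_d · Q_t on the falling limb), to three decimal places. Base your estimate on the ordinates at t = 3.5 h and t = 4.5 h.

K_d ≈ 0.001

Between t = 3.5 h and t = 4.5 h the flow falls from 49.0 to 35.7 cfs over 2×0.5 h = 1 h.
Per-interval ratio K = (35.7/49.0)^(1/2) = 0.8536; K_d = K^(24/0.5) = 0.001.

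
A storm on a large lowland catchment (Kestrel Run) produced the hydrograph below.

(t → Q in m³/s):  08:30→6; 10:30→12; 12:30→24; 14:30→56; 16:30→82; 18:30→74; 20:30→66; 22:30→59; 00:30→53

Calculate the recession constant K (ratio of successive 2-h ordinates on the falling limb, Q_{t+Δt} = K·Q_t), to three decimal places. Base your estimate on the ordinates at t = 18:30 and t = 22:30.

K ≈ 0.893

Using the recession-limb readings at t = 18:30 and t = 22:30: Q falls from 74 to 59 m³/s over 2 intervals.
K = (Q₂/Q₁)^(1/2) = (59/74)^(1/2) = 0.893.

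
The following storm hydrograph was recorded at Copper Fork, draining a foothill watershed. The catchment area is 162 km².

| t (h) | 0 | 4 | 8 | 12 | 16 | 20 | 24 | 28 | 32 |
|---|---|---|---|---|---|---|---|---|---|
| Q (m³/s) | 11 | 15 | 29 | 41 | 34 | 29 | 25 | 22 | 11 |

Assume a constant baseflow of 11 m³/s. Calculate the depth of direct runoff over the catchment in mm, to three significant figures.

d ≈ 10.5 mm

Direct runoff: 0.0, 4.0, 18.0, 30.0, 23.0, 18.0, 14.0, 11.0, 0.0 m³/s; ΣQ_DR = 118.0 m³/s.
V = ΣQ_DR · Δt = 118.0 × 14400 s = 1.699 × 10^6 m³.
Over A = 162 km², depth = V / A = 10.5 mm.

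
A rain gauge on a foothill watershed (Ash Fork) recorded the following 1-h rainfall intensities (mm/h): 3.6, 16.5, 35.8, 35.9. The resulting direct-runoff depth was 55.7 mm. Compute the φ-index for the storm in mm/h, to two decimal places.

Only the 3 blocks with intensity above φ contribute runoff: 16.5, 35.8, 35.9 mm/h.
Σ(I−φ)·Δt = d  ⇒  (16.5+35.8+35.9 − 3φ)·1 = 55.7
φ = (88.20 − 55.7/1) / 3 = 10.83 mm/h.

φ ≈ 10.83 mm/h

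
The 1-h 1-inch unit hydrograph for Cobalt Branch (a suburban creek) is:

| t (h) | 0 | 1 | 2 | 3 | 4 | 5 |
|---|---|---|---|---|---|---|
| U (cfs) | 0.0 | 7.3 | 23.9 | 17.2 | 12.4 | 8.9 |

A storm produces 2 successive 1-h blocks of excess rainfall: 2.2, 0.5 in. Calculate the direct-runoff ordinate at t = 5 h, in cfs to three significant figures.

By discrete convolution, Q_j = Σ (P_i / 1 in) · U_{j−i}.
At t = 5 h (j=5): Q = (2.2/1)·8.9 + (0.5/1)·12.4 = 25.8 cfs.

Q ≈ 25.8 cfs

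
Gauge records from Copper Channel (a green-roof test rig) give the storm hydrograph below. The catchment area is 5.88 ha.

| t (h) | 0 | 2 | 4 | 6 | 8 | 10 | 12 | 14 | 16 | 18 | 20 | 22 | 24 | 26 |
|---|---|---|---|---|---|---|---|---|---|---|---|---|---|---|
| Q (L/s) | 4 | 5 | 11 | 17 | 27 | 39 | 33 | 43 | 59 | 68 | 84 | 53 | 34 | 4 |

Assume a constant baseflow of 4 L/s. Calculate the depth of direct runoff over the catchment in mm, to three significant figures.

d ≈ 52.0 mm

Direct runoff: 0.0, 1.0, 7.0, 13.0, 23.0, 35.0, 29.0, 39.0, 55.0, 64.0, 80.0, 49.0, 30.0, 0.0 L/s; ΣQ_DR = 425.0 L/s.
V = ΣQ_DR · Δt = 425.0 × 7200 s = 3.060 × 10^6 L.
Over A = 5.88 ha, depth = V / A = 52.0 mm.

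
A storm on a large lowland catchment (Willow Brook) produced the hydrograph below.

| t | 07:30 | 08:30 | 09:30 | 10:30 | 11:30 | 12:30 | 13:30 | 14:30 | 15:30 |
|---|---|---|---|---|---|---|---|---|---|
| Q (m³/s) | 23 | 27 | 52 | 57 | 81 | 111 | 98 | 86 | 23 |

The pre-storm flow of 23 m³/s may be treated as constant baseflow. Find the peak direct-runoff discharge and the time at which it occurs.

Subtracting baseflow gives direct-runoff ordinates: 0.0, 4.0, 29.0, 34.0, 58.0, 88.0, 75.0, 63.0, 0.0 m³/s.
The maximum is 88.0 m³/s, occurring at the reading for t = 12:30.

Q_p = 88.0 m³/s at t = 12:30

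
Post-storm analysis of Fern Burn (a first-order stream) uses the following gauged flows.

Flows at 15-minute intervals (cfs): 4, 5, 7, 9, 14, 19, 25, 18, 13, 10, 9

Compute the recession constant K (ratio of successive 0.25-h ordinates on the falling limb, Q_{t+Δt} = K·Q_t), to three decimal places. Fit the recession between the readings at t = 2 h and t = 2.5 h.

K ≈ 0.832

Using the recession-limb readings at t = 2 h and t = 2.5 h: Q falls from 13 to 9 cfs over 2 intervals.
K = (Q₂/Q₁)^(1/2) = (9/13)^(1/2) = 0.832.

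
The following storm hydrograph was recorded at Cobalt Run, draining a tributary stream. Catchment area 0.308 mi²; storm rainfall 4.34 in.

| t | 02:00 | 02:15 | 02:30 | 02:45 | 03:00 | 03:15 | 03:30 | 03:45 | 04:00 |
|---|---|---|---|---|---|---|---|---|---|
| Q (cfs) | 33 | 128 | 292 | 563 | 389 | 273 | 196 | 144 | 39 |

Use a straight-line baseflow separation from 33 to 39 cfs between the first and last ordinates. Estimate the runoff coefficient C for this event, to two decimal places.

C ≈ 0.50

ΣQ_DR = 1733 cfs; V = ΣQ_DR·Δt = 1.560 × 10^6 ft³.
Runoff depth d = V / A = 2.180 in.
C = d / P = 2.180 / 4.34 = 0.50.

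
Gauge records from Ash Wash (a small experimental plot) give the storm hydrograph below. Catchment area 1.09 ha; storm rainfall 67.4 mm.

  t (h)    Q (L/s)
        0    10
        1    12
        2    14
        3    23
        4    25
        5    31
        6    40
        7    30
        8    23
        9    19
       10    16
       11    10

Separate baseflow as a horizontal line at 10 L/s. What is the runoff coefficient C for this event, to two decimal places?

ΣQ_DR = 133.0 L/s; V = ΣQ_DR·Δt = 4.788 × 10^5 L.
Runoff depth d = V / A = 43.93 mm.
C = d / P = 43.93 / 67.4 = 0.65.

C ≈ 0.65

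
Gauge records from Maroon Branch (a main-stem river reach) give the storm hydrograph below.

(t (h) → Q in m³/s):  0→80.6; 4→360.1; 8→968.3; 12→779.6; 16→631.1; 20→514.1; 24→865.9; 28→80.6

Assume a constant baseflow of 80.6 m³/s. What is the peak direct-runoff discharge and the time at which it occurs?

Q_p = 887.7 m³/s at t = 8 h

Subtracting baseflow gives direct-runoff ordinates: 0.0, 279.5, 887.7, 699.0, 550.5, 433.5, 785.3, 0.0 m³/s.
The maximum is 887.7 m³/s, occurring at the reading for t = 8 h.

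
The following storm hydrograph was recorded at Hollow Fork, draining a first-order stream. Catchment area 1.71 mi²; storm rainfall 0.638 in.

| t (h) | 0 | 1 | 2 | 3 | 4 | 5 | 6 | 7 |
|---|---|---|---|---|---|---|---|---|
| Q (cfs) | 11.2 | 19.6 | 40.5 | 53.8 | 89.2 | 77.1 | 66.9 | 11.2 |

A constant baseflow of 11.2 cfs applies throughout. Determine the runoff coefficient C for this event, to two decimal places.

C ≈ 0.40

ΣQ_DR = 279.9 cfs; V = ΣQ_DR·Δt = 1.008 × 10^6 ft³.
Runoff depth d = V / A = 0.2536 in.
C = d / P = 0.2536 / 0.638 = 0.40.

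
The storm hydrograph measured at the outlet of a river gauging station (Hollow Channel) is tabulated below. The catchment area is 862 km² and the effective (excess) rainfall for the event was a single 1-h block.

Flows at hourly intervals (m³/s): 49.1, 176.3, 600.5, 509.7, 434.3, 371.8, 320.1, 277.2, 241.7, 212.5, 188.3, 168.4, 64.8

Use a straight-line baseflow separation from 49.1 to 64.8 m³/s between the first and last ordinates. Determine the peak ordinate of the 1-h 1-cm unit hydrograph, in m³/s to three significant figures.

Direct runoff: 0.00, 125.89, 548.78, 456.68, 379.97, 316.16, 263.15, 218.94, 182.13, 151.62, 126.12, 104.91, 0.00 m³/s; ΣQ_DR = 2874 m³/s, peak = 548.78 m³/s.
Runoff depth d = ΣQ_DR·Δt / A = 2874 × 3600 / (862 km²) = 12.00 mm.
The 1-cm UH is the DRH scaled by (10 mm)/d, so U_p = 548.78 × 10/12.00 = 457 m³/s.

U_p ≈ 457 m³/s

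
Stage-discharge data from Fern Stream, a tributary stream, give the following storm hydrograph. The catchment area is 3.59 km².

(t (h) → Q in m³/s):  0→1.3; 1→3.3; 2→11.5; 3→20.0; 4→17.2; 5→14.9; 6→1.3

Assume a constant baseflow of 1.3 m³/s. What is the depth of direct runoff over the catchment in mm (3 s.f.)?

d ≈ 60.6 mm

Direct runoff: 0.0, 2.0, 10.2, 18.7, 15.9, 13.6, 0.0 m³/s; ΣQ_DR = 60.40 m³/s.
V = ΣQ_DR · Δt = 60.40 × 3600 s = 2.174 × 10^5 m³.
Over A = 3.59 km², depth = V / A = 60.6 mm.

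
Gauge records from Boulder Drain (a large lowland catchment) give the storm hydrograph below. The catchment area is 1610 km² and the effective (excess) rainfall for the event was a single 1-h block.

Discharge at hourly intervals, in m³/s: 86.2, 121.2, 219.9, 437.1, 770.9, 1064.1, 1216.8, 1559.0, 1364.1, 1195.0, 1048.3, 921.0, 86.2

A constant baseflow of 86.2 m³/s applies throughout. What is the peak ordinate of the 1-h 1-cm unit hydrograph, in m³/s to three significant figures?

U_p ≈ 734 m³/s

Direct runoff: 0.0, 35.0, 133.7, 350.9, 684.7, 977.9, 1130.6, 1472.8, 1277.9, 1108.8, 962.1, 834.8, 0.0 m³/s; ΣQ_DR = 8969 m³/s, peak = 1472.8 m³/s.
Runoff depth d = ΣQ_DR·Δt / A = 8969 × 3600 / (1610 km²) = 20.06 mm.
The 1-cm UH is the DRH scaled by (10 mm)/d, so U_p = 1472.8 × 10/20.06 = 734 m³/s.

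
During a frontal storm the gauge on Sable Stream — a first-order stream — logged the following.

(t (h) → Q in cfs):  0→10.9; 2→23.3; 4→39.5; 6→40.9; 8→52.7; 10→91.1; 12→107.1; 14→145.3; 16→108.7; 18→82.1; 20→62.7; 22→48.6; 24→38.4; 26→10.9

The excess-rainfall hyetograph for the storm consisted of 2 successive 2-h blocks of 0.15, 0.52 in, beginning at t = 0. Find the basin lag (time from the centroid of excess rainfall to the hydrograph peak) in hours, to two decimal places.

Centroid of excess rainfall: t_c = Σ P_i·t̄_i / ΣP_i = 2.5522 h (block centres at 1, 3 h).
Hydrograph peak occurs at t = 14 h, so basin lag t_L = 14 − 2.5522 = 11.45 h.

t_L ≈ 11.45 h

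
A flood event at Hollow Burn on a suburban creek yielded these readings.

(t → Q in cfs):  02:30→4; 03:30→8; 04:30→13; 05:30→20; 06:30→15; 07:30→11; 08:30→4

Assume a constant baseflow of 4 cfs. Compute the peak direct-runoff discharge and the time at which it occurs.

Subtracting baseflow gives direct-runoff ordinates: 0.0, 4.0, 9.0, 16.0, 11.0, 7.0, 0.0 cfs.
The maximum is 16.0 cfs, occurring at the reading for t = 05:30.

Q_p = 16.0 cfs at t = 05:30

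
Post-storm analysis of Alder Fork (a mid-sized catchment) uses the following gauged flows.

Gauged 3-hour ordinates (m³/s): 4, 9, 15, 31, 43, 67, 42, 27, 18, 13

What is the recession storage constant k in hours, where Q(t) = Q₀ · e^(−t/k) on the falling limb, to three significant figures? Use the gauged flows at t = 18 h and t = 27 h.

k ≈ 7.67 h

On the falling limb, Q drops from 42 to 13 m³/s between t = 18 h and t = 27 h (Δt = 9 h).
k = −Δt / ln(Q₂/Q₁) = −9 / ln(13/42) = 7.67 h.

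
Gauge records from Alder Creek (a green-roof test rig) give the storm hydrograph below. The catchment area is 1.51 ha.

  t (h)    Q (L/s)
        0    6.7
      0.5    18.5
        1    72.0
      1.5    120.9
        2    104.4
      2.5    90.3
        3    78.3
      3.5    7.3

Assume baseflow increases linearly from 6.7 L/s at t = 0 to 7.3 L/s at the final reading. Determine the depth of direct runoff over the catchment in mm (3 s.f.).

d ≈ 52.7 mm

Direct runoff: 0.00, 11.71, 65.13, 113.94, 97.36, 83.17, 71.09, 0.00 L/s; ΣQ_DR = 442.4 L/s.
V = ΣQ_DR · Δt = 442.4 × 1800 s = 7.963 × 10^5 L.
Over A = 1.51 ha, depth = V / A = 52.7 mm.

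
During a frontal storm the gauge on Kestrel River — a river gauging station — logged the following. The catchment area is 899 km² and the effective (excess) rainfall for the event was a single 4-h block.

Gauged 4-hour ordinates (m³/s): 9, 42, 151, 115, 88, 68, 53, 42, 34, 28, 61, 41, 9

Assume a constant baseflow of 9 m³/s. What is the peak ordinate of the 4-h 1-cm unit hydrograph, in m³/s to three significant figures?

U_p ≈ 142 m³/s

Direct runoff: 0.0, 33.0, 142.0, 106.0, 79.0, 59.0, 44.0, 33.0, 25.0, 19.0, 52.0, 32.0, 0.0 m³/s; ΣQ_DR = 624.0 m³/s, peak = 142.0 m³/s.
Runoff depth d = ΣQ_DR·Δt / A = 624.0 × 14400 / (899 km²) = 9.995 mm.
The 1-cm UH is the DRH scaled by (10 mm)/d, so U_p = 142.0 × 10/9.995 = 142 m³/s.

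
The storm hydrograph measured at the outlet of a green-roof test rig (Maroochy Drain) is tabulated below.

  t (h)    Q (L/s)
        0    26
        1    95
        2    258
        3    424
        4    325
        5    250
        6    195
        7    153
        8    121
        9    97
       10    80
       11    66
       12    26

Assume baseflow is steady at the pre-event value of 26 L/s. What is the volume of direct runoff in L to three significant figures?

V ≈ 6.40 × 10^6 L

Direct-runoff ordinates (Q − Q_b): 0.0, 69.0, 232.0, 398.0, 299.0, 224.0, 169.0, 127.0, 95.0, 71.0, 54.0, 40.0, 0.0 L/s.
ΣQ_DR = 1778 L/s.
With Δt = 1 h = 3600 s, V = ΣQ_DR · Δt = 1778 × 3600 = 6.40 × 10^6 L.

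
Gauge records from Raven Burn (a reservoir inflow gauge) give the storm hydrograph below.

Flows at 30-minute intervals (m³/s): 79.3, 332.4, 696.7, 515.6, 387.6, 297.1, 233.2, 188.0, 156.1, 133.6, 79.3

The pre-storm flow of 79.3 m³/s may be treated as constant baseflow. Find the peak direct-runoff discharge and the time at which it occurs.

Subtracting baseflow gives direct-runoff ordinates: 0.0, 253.1, 617.4, 436.3, 308.3, 217.8, 153.9, 108.7, 76.8, 54.3, 0.0 m³/s.
The maximum is 617.4 m³/s, occurring at the reading for t = 1 h.

Q_p = 617.4 m³/s at t = 1 h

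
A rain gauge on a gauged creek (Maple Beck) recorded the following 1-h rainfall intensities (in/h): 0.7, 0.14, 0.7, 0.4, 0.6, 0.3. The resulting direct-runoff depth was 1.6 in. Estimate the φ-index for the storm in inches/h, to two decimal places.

φ ≈ 0.22 in/h

Only the 5 blocks with intensity above φ contribute runoff: 0.7, 0.7, 0.4, 0.6, 0.3 in/h.
Σ(I−φ)·Δt = d  ⇒  (0.7+0.7+0.4+0.6+0.3 − 5φ)·1 = 1.6
φ = (2.700 − 1.6/1) / 5 = 0.22 in/h.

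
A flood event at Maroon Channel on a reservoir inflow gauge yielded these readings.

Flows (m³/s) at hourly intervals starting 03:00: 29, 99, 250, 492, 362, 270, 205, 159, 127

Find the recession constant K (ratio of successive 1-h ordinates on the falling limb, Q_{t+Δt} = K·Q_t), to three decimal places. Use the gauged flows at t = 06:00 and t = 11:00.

K ≈ 0.763

Using the recession-limb readings at t = 06:00 and t = 11:00: Q falls from 492 to 127 m³/s over 5 intervals.
K = (Q₂/Q₁)^(1/5) = (127/492)^(1/5) = 0.763.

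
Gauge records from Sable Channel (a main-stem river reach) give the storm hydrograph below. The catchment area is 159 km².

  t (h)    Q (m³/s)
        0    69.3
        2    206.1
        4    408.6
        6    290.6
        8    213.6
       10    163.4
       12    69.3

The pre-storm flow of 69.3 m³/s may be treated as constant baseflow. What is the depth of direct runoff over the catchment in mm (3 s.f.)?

d ≈ 42.4 mm

Direct runoff: 0.0, 136.8, 339.3, 221.3, 144.3, 94.1, 0.0 m³/s; ΣQ_DR = 935.8 m³/s.
V = ΣQ_DR · Δt = 935.8 × 7200 s = 6.738 × 10^6 m³.
Over A = 159 km², depth = V / A = 42.4 mm.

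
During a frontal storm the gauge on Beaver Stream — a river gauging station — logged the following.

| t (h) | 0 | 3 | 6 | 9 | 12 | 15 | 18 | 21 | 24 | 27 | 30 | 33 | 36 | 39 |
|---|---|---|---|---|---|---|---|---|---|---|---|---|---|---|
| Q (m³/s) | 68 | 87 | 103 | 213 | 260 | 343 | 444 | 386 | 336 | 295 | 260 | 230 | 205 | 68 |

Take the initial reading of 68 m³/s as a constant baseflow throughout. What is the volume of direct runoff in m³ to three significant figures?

Direct-runoff ordinates (Q − Q_b): 0.0, 19.0, 35.0, 145.0, 192.0, 275.0, 376.0, 318.0, 268.0, 227.0, 192.0, 162.0, 137.0, 0.0 m³/s.
ΣQ_DR = 2346 m³/s.
With Δt = 3 h = 10800 s, V = ΣQ_DR · Δt = 2346 × 10800 = 2.53 × 10^7 m³.

V ≈ 2.53 × 10^7 m³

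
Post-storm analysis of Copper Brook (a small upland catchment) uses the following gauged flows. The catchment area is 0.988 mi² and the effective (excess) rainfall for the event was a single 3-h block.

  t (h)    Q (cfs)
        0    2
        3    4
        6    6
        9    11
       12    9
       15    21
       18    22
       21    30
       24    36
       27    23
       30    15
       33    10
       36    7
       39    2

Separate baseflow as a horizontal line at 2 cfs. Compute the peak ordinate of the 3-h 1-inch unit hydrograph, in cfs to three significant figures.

U_p ≈ 42.5 cfs

Direct runoff: 0.0, 2.0, 4.0, 9.0, 7.0, 19.0, 20.0, 28.0, 34.0, 21.0, 13.0, 8.0, 5.0, 0.0 cfs; ΣQ_DR = 170.0 cfs, peak = 34.0 cfs.
Runoff depth d = ΣQ_DR·Δt / A = 170.0 × 10800 / (0.988 mi²) = 0.7999 in.
The 1-inch UH is the DRH scaled by (1 in)/d, so U_p = 34.0 × 1/0.7999 = 42.5 cfs.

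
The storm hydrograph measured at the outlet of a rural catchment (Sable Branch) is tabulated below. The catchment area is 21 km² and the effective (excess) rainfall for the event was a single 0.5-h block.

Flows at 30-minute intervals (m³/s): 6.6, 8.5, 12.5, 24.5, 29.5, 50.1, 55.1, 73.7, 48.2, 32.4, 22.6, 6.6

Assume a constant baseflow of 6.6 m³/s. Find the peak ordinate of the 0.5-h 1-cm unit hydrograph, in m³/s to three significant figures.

Direct runoff: 0.0, 1.9, 5.9, 17.9, 22.9, 43.5, 48.5, 67.1, 41.6, 25.8, 16.0, 0.0 m³/s; ΣQ_DR = 291.1 m³/s, peak = 67.1 m³/s.
Runoff depth d = ΣQ_DR·Δt / A = 291.1 × 1800 / (21 km²) = 24.95 mm.
The 1-cm UH is the DRH scaled by (10 mm)/d, so U_p = 67.1 × 10/24.95 = 26.9 m³/s.

U_p ≈ 26.9 m³/s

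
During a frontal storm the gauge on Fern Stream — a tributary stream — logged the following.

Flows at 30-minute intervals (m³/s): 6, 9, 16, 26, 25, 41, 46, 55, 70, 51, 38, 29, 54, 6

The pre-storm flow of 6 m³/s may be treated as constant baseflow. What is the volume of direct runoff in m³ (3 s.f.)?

Direct-runoff ordinates (Q − Q_b): 0.0, 3.0, 10.0, 20.0, 19.0, 35.0, 40.0, 49.0, 64.0, 45.0, 32.0, 23.0, 48.0, 0.0 m³/s.
ΣQ_DR = 388.0 m³/s.
With Δt = 0.5 h = 1800 s, V = ΣQ_DR · Δt = 388.0 × 1800 = 6.98 × 10^5 m³.

V ≈ 6.98 × 10^5 m³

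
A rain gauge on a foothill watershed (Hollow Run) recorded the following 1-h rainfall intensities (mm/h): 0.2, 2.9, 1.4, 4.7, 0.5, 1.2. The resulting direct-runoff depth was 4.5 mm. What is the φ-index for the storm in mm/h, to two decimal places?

φ ≈ 1.55 mm/h

Only the 2 blocks with intensity above φ contribute runoff: 2.9, 4.7 mm/h.
Σ(I−φ)·Δt = d  ⇒  (2.9+4.7 − 2φ)·1 = 4.5
φ = (7.600 − 4.5/1) / 2 = 1.55 mm/h.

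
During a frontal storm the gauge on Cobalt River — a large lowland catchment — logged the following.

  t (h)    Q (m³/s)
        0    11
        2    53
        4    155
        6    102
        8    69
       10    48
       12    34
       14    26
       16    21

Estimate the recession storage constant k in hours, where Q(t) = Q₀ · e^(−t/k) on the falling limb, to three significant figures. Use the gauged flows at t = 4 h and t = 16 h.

On the falling limb, Q drops from 155 to 21 m³/s between t = 4 h and t = 16 h (Δt = 12 h).
k = −Δt / ln(Q₂/Q₁) = −12 / ln(21/155) = 6.00 h.

k ≈ 6.00 h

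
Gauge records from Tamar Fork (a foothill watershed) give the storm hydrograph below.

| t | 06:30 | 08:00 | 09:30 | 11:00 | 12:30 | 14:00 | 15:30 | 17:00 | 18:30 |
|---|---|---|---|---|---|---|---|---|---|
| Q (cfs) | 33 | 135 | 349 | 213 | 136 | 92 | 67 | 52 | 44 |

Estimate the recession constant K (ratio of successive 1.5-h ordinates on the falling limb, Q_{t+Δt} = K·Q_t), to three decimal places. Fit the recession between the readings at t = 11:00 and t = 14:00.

K ≈ 0.657

Using the recession-limb readings at t = 11:00 and t = 14:00: Q falls from 213 to 92 cfs over 2 intervals.
K = (Q₂/Q₁)^(1/2) = (92/213)^(1/2) = 0.657.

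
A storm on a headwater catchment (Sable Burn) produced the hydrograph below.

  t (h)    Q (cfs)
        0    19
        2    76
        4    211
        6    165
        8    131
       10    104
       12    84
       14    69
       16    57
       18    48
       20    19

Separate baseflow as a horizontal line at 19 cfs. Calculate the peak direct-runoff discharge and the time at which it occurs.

Subtracting baseflow gives direct-runoff ordinates: 0.0, 57.0, 192.0, 146.0, 112.0, 85.0, 65.0, 50.0, 38.0, 29.0, 0.0 cfs.
The maximum is 192.0 cfs, occurring at the reading for t = 4 h.

Q_p = 192.0 cfs at t = 4 h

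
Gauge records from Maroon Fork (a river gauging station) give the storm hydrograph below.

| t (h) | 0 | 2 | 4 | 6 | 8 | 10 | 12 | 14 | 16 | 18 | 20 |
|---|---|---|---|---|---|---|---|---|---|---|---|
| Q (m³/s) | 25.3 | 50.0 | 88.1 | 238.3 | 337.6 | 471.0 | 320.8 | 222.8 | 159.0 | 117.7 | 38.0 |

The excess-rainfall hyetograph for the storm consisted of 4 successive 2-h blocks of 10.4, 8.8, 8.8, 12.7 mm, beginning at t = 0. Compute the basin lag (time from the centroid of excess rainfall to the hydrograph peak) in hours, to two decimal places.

t_L ≈ 5.83 h

Centroid of excess rainfall: t_c = Σ P_i·t̄_i / ΣP_i = 4.1695 h (block centres at 1, 3, 5, 7 h).
Hydrograph peak occurs at t = 10 h, so basin lag t_L = 10 − 4.1695 = 5.83 h.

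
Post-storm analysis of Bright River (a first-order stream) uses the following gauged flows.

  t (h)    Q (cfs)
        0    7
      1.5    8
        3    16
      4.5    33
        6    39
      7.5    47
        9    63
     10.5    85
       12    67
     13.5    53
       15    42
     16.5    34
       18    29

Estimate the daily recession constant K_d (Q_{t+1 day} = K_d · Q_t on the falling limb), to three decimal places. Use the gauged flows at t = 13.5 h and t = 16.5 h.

K_d ≈ 0.029

Between t = 13.5 h and t = 16.5 h the flow falls from 53 to 34 cfs over 2×1.5 h = 3 h.
Per-interval ratio K = (34/53)^(1/2) = 0.8009; K_d = K^(24/1.5) = 0.029.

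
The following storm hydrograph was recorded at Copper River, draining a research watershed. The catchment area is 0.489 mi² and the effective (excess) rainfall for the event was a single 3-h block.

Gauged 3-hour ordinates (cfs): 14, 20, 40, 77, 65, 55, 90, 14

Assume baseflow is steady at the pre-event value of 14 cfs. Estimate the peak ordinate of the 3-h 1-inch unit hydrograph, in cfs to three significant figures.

Direct runoff: 0.0, 6.0, 26.0, 63.0, 51.0, 41.0, 76.0, 0.0 cfs; ΣQ_DR = 263.0 cfs, peak = 76.0 cfs.
Runoff depth d = ΣQ_DR·Δt / A = 263.0 × 10800 / (0.489 mi²) = 2.500 in.
The 1-inch UH is the DRH scaled by (1 in)/d, so U_p = 76.0 × 1/2.500 = 30.4 cfs.

U_p ≈ 30.4 cfs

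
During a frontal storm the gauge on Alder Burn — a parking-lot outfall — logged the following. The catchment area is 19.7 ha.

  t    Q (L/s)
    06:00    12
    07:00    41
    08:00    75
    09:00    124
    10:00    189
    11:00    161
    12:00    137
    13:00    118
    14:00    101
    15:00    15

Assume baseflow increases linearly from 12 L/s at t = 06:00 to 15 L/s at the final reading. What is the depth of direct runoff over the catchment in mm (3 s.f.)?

d ≈ 15.3 mm

Direct runoff: 0.00, 28.67, 62.33, 111.00, 175.67, 147.33, 123.00, 103.67, 86.33, 0.00 L/s; ΣQ_DR = 838.0 L/s.
V = ΣQ_DR · Δt = 838.0 × 3600 s = 3.017 × 10^6 L.
Over A = 19.7 ha, depth = V / A = 15.3 mm.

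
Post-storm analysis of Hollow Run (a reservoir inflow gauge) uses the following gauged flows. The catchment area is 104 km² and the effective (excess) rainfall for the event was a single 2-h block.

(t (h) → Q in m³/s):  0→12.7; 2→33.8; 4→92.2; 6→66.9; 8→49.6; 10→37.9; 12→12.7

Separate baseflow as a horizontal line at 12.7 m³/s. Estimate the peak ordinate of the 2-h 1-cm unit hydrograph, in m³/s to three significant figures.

Direct runoff: 0.0, 21.1, 79.5, 54.2, 36.9, 25.2, 0.0 m³/s; ΣQ_DR = 216.9 m³/s, peak = 79.5 m³/s.
Runoff depth d = ΣQ_DR·Δt / A = 216.9 × 7200 / (104 km²) = 15.02 mm.
The 1-cm UH is the DRH scaled by (10 mm)/d, so U_p = 79.5 × 10/15.02 = 52.9 m³/s.

U_p ≈ 52.9 m³/s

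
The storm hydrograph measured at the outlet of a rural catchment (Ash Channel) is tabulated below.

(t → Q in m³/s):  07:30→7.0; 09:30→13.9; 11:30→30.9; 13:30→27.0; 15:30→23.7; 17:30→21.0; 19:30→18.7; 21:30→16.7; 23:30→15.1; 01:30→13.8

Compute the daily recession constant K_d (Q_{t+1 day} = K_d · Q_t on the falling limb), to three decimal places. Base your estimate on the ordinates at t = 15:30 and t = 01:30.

Between t = 15:30 and t = 01:30 the flow falls from 23.7 to 13.8 m³/s over 5×2 h = 10 h.
Per-interval ratio K = (13.8/23.7)^(1/5) = 0.8975; K_d = K^(24/2) = 0.273.

K_d ≈ 0.273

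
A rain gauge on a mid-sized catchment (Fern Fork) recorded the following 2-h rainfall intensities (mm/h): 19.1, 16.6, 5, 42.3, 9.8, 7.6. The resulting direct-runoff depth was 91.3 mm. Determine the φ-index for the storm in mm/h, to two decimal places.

Only the 3 blocks with intensity above φ contribute runoff: 19.1, 16.6, 42.3 mm/h.
Σ(I−φ)·Δt = d  ⇒  (19.1+16.6+42.3 − 3φ)·2 = 91.3
φ = (78.00 − 91.3/2) / 3 = 10.78 mm/h.

φ ≈ 10.78 mm/h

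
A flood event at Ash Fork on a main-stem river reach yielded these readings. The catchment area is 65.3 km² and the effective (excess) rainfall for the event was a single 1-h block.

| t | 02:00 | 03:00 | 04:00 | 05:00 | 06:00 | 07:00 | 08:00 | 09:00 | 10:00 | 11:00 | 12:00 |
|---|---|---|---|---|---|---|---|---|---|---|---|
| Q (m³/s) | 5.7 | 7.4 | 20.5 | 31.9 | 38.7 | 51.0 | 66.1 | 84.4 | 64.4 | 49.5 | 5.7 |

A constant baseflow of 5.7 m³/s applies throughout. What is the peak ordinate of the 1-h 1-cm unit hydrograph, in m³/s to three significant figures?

U_p ≈ 39.4 m³/s

Direct runoff: 0.0, 1.7, 14.8, 26.2, 33.0, 45.3, 60.4, 78.7, 58.7, 43.8, 0.0 m³/s; ΣQ_DR = 362.6 m³/s, peak = 78.7 m³/s.
Runoff depth d = ΣQ_DR·Δt / A = 362.6 × 3600 / (65.3 km²) = 19.99 mm.
The 1-cm UH is the DRH scaled by (10 mm)/d, so U_p = 78.7 × 10/19.99 = 39.4 m³/s.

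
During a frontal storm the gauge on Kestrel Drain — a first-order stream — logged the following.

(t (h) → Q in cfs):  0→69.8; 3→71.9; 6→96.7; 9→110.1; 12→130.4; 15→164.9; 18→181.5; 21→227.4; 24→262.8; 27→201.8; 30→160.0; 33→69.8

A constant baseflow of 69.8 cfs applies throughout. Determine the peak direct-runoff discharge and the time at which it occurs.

Q_p = 193.0 cfs at t = 24 h

Subtracting baseflow gives direct-runoff ordinates: 0.0, 2.1, 26.9, 40.3, 60.6, 95.1, 111.7, 157.6, 193.0, 132.0, 90.2, 0.0 cfs.
The maximum is 193.0 cfs, occurring at the reading for t = 24 h.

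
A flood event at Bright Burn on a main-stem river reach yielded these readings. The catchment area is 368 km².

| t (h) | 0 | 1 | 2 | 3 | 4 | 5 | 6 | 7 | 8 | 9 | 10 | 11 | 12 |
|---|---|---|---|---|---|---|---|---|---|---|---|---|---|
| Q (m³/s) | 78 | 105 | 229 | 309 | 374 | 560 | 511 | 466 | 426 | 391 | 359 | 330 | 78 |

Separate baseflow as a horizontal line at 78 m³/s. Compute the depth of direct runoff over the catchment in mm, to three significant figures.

Direct runoff: 0.0, 27.0, 151.0, 231.0, 296.0, 482.0, 433.0, 388.0, 348.0, 313.0, 281.0, 252.0, 0.0 m³/s; ΣQ_DR = 3202 m³/s.
V = ΣQ_DR · Δt = 3202 × 3600 s = 1.153 × 10^7 m³.
Over A = 368 km², depth = V / A = 31.3 mm.

d ≈ 31.3 mm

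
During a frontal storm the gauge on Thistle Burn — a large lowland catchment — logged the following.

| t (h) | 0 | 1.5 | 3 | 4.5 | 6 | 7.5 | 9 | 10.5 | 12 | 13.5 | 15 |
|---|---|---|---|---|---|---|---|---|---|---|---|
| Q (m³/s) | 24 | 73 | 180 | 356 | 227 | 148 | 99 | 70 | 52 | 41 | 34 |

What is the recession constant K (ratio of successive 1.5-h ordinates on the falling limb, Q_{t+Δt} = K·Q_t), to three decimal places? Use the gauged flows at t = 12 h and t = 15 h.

Using the recession-limb readings at t = 12 h and t = 15 h: Q falls from 52 to 34 m³/s over 2 intervals.
K = (Q₂/Q₁)^(1/2) = (34/52)^(1/2) = 0.809.

K ≈ 0.809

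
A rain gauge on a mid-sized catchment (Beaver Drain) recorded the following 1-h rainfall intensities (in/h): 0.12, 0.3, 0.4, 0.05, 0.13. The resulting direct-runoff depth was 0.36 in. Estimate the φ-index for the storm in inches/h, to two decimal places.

Only the 2 blocks with intensity above φ contribute runoff: 0.3, 0.4 in/h.
Σ(I−φ)·Δt = d  ⇒  (0.3+0.4 − 2φ)·1 = 0.36
φ = (0.7000 − 0.36/1) / 2 = 0.17 in/h.

φ ≈ 0.17 in/h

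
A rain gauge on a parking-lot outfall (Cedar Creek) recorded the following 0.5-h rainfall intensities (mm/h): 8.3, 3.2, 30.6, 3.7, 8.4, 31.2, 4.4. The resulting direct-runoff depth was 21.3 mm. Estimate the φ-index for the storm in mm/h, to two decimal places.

Only the 2 blocks with intensity above φ contribute runoff: 30.6, 31.2 mm/h.
Σ(I−φ)·Δt = d  ⇒  (30.6+31.2 − 2φ)·0.5 = 21.3
φ = (61.80 − 21.3/0.5) / 2 = 9.60 mm/h.

φ ≈ 9.60 mm/h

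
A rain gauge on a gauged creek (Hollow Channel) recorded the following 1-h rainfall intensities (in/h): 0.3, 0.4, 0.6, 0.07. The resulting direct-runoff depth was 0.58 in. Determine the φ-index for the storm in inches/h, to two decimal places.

Only the 3 blocks with intensity above φ contribute runoff: 0.3, 0.4, 0.6 in/h.
Σ(I−φ)·Δt = d  ⇒  (0.3+0.4+0.6 − 3φ)·1 = 0.58
φ = (1.300 − 0.58/1) / 3 = 0.24 in/h.

φ ≈ 0.24 in/h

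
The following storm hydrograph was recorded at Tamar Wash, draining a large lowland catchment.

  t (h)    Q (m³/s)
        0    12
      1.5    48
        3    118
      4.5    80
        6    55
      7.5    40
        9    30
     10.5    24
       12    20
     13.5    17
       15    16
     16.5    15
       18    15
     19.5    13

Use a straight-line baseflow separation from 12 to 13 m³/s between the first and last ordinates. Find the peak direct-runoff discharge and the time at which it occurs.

Q_p = 105.85 m³/s at t = 3 h

Subtracting baseflow gives direct-runoff ordinates: 0.00, 35.92, 105.85, 67.77, 42.69, 27.62, 17.54, 11.46, 7.38, 4.31, 3.23, 2.15, 2.08, 0.00 m³/s.
The maximum is 105.85 m³/s, occurring at the reading for t = 3 h.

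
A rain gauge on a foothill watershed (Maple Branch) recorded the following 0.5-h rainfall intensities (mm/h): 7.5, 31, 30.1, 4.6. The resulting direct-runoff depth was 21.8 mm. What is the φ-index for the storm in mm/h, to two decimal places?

φ ≈ 8.75 mm/h

Only the 2 blocks with intensity above φ contribute runoff: 31, 30.1 mm/h.
Σ(I−φ)·Δt = d  ⇒  (31+30.1 − 2φ)·0.5 = 21.8
φ = (61.10 − 21.8/0.5) / 2 = 8.75 mm/h.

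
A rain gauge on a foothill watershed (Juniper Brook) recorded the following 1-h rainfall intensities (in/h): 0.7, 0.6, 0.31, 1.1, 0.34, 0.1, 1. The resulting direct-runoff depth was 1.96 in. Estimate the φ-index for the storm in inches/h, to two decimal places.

φ ≈ 0.36 in/h

Only the 4 blocks with intensity above φ contribute runoff: 0.7, 0.6, 1.1, 1 in/h.
Σ(I−φ)·Δt = d  ⇒  (0.7+0.6+1.1+1 − 4φ)·1 = 1.96
φ = (3.400 − 1.96/1) / 4 = 0.36 in/h.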